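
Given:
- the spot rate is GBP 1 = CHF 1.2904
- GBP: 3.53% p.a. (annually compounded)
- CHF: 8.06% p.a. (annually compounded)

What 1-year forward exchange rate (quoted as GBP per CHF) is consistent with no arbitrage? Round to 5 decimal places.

T = 1 year.
Growth of 1 CHF over T: (1 + 0.0806)^1 = 1.080600.
GBP growth factor: (1 + 0.0353)^1 = 1.035300.
So F = 1.2904 × 1.080600 / 1.035300 = 1.346862 (CHF/GBP).
Quoted the other way: 1/1.346862 = 0.74247 GBP per CHF.

0.74247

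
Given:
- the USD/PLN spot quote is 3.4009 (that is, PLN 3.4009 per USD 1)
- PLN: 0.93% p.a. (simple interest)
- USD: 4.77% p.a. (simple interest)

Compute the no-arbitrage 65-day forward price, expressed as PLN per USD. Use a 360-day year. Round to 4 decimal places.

T = 65/360 years.
PLN growth factor: 1 + 0.0093×65/360 = 1.0016792.
USD accumulates by 1 + 0.0477×65/360 = 1.0086125.
CIP: F = S · (grow PLN)/(grow USD) = 3.4009 × 1.0016792/1.0086125 = 3.377522 PLN per USD.

3.3775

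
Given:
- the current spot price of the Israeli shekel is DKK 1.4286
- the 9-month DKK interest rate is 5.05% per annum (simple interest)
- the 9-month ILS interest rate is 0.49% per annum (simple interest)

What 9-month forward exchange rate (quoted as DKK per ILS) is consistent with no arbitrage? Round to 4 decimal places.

T = 9/12 years.
DKK accumulates by 1 + 0.0505×9/12 = 1.037875.
ILS accumulates by 1 + 0.0049×9/12 = 1.003675.
CIP: F = S · (grow DKK)/(grow ILS) = 1.4286 × 1.037875/1.003675 = 1.477279 DKK per ILS.

1.4773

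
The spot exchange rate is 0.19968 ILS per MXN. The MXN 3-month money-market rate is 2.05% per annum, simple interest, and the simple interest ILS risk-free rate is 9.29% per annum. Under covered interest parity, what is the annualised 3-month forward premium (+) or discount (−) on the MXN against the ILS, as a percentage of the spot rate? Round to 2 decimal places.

T = 3/12 years.
No-arbitrage forward: 0.19968 × 1.023225 / 1.005125 = 0.20327578 ILS/MXN.
Annualised premium = (F − S)/S × (1/T) = (0.20327578 − 0.19968)/0.19968 ÷ (3/12) = 7.20%.

+7.20%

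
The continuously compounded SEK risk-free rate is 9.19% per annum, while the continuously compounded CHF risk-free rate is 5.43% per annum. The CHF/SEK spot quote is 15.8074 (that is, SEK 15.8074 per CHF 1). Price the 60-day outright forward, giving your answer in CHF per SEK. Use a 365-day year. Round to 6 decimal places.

T = 60/365 years.
SEK growth factor: e^(0.0919×60/365) = 1.0152215.
Growth of 1 CHF over T: e^(0.0543×60/365) = 1.008966.
Forward (SEK per CHF) = 15.8074 × 1.0152215 / 1.008966 = 15.90540.
Quoted the other way: 1/15.90540 = 0.062872 CHF per SEK.

0.062872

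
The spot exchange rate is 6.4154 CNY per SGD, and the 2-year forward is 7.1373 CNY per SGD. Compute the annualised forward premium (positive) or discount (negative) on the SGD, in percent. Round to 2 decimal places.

T = 2 years.
Period premium: (7.1373 − 6.4154)/6.4154 = 0.1125261.
Per annum: 0.1125261 / 2 = 0.056263 = 5.63%.

+5.63%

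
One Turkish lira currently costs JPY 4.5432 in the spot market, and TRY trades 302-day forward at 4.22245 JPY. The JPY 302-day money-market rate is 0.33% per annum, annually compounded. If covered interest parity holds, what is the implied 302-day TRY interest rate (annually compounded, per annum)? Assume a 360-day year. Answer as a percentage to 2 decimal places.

T = 302/360 years.
CIP gives F = S · g_JPY/g_TRY, so g_JPY/g_TRY = 4.22245/4.5432 = 0.9294000.
JPY growth factor: (1 + 0.0033)^(302/360) = 1.0027676.
That pins the TRY growth at 1.0789408.
Annualise: 1.0789408^(360/302) − 1 = 0.094800 = 9.48%.

9.48%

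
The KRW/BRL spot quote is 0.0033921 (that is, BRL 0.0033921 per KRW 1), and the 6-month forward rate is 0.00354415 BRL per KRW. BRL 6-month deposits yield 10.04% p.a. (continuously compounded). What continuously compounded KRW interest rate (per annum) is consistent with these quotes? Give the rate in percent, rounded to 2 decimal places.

T = 6/12 years.
By CIP, F/S equals the BRL-to-KRW growth ratio: 0.00354415/0.0033921 = 1.0448247.
BRL growth factor: e^(0.1004×6/12) = 1.0514814.
Hence g_KRW = 1.0063711.
Take logs: ln 1.0063711 / (6/12) = 0.012702, so 1.27%.

1.27%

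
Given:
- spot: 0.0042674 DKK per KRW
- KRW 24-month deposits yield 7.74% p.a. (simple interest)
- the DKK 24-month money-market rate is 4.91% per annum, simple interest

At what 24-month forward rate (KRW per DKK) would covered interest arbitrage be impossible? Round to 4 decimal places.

246.4121

T = 2 years.
DKK accumulates by 1 + 0.0491×2 = 1.098200.
Growth of 1 KRW over T: 1 + 0.0774×2 = 1.154800.
So F = 0.0042674 × 1.098200 / 1.154800 = 0.00405824271 (DKK/KRW).
Invert for KRW per DKK: 1 / 0.00405824271 = 246.4121.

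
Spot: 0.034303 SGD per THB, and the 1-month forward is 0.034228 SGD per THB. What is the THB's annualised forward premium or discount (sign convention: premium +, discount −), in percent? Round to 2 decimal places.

T = 1/12 years.
Period premium: (0.034228 − 0.034303)/0.034303 = -0.0021864.
×(1/T) gives -2.62% p.a.

-2.62%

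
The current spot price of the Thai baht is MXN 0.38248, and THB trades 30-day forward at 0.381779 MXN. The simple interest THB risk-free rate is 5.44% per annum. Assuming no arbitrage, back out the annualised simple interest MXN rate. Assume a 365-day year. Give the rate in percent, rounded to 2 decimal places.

3.20%

T = 30/365 years.
F/S = 0.381779/0.38248 = 0.9981672 = (growth of MXN) / (growth of THB).
THB growth factor: 1 + 0.0544×30/365 = 1.0044712.
So the MXN growth factor = 1.0026302.
(1.0026302 − 1)/T = 0.032001, i.e. 3.20%.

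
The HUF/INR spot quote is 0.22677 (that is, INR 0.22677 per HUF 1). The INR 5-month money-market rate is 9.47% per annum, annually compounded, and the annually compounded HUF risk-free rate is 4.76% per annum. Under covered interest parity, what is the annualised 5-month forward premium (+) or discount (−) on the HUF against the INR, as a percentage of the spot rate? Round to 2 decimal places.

T = 5/12 years.
No-arbitrage forward: 0.22677 × 1.0384198 / 1.0195647 = 0.23096372 INR/HUF.
(F − S)/S ÷ T = (0.23096372 − 0.22677)/0.22677/(5/12) = 0.044384 → 4.44%.

+4.44%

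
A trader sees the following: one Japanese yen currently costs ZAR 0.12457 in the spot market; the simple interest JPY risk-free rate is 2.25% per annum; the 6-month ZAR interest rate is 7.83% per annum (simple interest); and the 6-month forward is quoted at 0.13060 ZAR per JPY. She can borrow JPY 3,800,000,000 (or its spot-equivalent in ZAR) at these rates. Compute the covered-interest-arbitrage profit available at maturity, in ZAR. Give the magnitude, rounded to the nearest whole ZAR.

ZAR 9,964,871

T = 6/12 years.
Invest the JPY and cover forward: 3,800,000,000 × 1.011250 × 0.13060 = ZAR 501,863,150.00.
Convert at spot and invest in ZAR: 3,800,000,000 × 0.12457 × 1.039150 = ZAR 491,898,278.90.
The quoted forward overvalues JPY, so borrow ZAR, buy JPY at spot, deposit the JPY at 2.25%, and sell the proceeds forward at 0.13060.
Arbitrage profit = |501,863,150.00 − 491,898,278.90| = ZAR 9,964,871.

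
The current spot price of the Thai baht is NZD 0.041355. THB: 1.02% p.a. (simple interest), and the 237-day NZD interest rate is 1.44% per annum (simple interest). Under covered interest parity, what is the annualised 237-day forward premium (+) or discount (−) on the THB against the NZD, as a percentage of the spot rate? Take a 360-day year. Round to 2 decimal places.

T = 237/360 years.
F = S · g_NZD/g_THB = 0.041355 × 1.009480/1.006715 = 0.041468584.
Annualised premium = (F − S)/S × (1/T) = (0.041468584 − 0.041355)/0.041355 ÷ (237/360) = 0.42%.

+0.42%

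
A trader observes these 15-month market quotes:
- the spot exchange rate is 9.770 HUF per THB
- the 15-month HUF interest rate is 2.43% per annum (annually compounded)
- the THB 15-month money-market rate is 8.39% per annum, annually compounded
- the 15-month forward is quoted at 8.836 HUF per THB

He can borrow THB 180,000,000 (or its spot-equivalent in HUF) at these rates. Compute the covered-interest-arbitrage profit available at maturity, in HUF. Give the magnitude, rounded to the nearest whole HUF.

HUF 53,183,238

T = 15/12 years.
Keep in THB, deliver into the forward: 180,000,000·1.105952616324·8.836 = HUF 1,758,995,517.21.
Swap to HUF now, deposit: 180,000,000·9.770·1.030466709439 = HUF 1,812,178,755.22.
The quoted forward undervalues THB, so borrow THB, convert to HUF at spot, deposit the HUF at 2.43%, and buy THB forward at 8.836 to cover the loan.
The gap between the two covered legs is HUF 53,183,238.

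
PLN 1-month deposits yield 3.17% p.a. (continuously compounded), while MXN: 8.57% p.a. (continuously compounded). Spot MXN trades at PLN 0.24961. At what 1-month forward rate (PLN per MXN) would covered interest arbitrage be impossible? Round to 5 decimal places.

T = 1/12 years.
PLN growth factor: e^(0.0317×1/12) = 1.0026452.
MXN growth factor: e^(0.0857×1/12) = 1.0071672.
Forward (PLN per MXN) = 0.24961 × 1.0026452 / 1.0071672 = 0.2484893.

0.24849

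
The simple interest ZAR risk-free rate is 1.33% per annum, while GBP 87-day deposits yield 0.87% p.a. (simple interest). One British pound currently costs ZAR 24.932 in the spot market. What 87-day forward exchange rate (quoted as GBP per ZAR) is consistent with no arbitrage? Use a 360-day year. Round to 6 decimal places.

T = 87/360 years.
Growth of 1 ZAR over T: 1 + 0.0133×87/360 = 1.0032142.
GBP accumulates by 1 + 0.0087×87/360 = 1.0021025.
Forward (ZAR per GBP) = 24.932 × 1.0032142 / 1.0021025 = 24.95966.
Quoted the other way: 1/24.95966 = 0.040065 GBP per ZAR.

0.040065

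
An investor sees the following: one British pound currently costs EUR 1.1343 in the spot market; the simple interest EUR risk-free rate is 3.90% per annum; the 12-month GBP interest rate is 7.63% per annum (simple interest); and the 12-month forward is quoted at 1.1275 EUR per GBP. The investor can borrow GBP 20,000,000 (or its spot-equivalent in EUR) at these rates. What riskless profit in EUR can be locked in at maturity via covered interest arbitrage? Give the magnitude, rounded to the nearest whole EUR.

EUR 699,811

T = 1 year.
Invest the GBP and cover forward: 20,000,000 × 1.076300 × 1.1275 = EUR 24,270,565.00.
Convert at spot and invest in EUR: 20,000,000 × 1.1343 × 1.039000 = EUR 23,570,754.00.
The quoted forward overvalues GBP, so borrow EUR, buy GBP at spot, deposit the GBP at 7.63%, and sell the proceeds forward at 1.1275.
Arbitrage profit = |24,270,565.00 − 23,570,754.00| = EUR 699,811.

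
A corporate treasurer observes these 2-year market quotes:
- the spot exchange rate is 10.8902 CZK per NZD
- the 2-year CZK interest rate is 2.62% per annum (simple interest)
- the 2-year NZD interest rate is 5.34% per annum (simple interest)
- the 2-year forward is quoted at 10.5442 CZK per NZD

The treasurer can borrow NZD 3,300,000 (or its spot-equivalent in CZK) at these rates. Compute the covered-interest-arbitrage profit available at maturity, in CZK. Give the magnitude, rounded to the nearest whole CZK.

CZK 691,264

T = 2 years.
Keep in NZD, deliver into the forward: 3,300,000·1.106800·10.5442 = CZK 38,512,057.85.
Swap to CZK now, deposit: 3,300,000·10.8902·1.052400 = CZK 37,820,793.38.
The quoted forward overvalues NZD, so borrow CZK, buy NZD at spot, deposit the NZD at 5.34%, and sell the proceeds forward at 10.5442.
Arbitrage profit = |38,512,057.85 − 37,820,793.38| = CZK 691,264.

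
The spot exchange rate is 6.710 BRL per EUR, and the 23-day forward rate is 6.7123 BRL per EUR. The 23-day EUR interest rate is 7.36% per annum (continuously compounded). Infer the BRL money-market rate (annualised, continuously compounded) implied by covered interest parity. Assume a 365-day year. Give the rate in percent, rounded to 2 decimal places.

T = 23/365 years.
By CIP, F/S equals the BRL-to-EUR growth ratio: 6.7123/6.71 = 1.0003428.
The EUR side grows by e^(0.0736×23/365) = 1.0046486.
That pins the BRL growth at 1.004993.
r = ln(1.004993)/(23/365) = 0.079040 → 7.90%.

7.90%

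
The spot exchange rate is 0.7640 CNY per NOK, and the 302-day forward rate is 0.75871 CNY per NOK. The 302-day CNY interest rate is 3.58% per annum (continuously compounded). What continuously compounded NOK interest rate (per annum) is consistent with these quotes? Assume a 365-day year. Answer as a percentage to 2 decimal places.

4.42%

T = 302/365 years.
By CIP, F/S equals the CNY-to-NOK growth ratio: 0.75871/0.764 = 0.9930759.
The CNY side grows by e^(0.0358×302/365) = 1.0300639.
That pins the NOK growth at 1.0372459.
r = ln(1.0372459)/(302/365) = 0.044198 → 4.42%.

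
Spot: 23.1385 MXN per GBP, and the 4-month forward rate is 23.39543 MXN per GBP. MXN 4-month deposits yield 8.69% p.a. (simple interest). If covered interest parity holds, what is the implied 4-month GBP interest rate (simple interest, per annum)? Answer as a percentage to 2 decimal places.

5.30%

T = 4/12 years.
CIP gives F = S · g_MXN/g_GBP, so g_MXN/g_GBP = 23.39543/23.1385 = 1.0111040.
The MXN side grows by 1 + 0.0869×4/12 = 1.0289667.
So the GBP growth factor = 1.0176665.
(1.0176665 − 1)/T = 0.053000, i.e. 5.30%.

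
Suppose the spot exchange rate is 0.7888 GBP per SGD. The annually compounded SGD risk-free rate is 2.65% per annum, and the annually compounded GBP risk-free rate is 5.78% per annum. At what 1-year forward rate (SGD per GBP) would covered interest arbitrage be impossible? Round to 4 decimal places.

T = 1 year.
Growth of 1 GBP over T: (1 + 0.0578)^1 = 1.057800.
SGD growth factor: (1 + 0.0265)^1 = 1.026500.
So F = 0.7888 × 1.057800 / 1.026500 = 0.8128521 (GBP/SGD).
Invert for SGD per GBP: 1 / 0.8128521 = 1.2302.

1.2302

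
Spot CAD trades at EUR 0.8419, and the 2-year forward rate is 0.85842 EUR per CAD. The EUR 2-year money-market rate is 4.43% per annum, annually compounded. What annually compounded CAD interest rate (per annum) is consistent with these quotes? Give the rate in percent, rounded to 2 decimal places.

3.42%

T = 2 years.
F/S = 0.85842/0.8419 = 1.0196223 = (growth of EUR) / (growth of CAD).
The EUR side grows by (1 + 0.0443)^2 = 1.0905625.
So the CAD growth factor = 1.069575.
r = 1.069575^(1/2) − 1 = 0.034203 → 3.42%.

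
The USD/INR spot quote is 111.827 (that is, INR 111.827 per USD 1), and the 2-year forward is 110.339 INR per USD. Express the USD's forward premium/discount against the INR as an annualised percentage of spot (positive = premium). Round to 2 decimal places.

T = 2 years.
(F − S)/S = (110.339 − 111.827)/111.827 = -0.0133063.
Per annum: -0.0133063 / 2 = -0.006653 = -0.67%.

-0.67%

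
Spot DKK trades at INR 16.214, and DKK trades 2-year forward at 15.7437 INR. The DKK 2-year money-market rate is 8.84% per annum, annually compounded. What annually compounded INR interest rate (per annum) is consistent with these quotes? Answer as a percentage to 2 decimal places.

7.25%

T = 2 years.
CIP gives F = S · g_INR/g_DKK, so g_INR/g_DKK = 15.7437/16.214 = 0.9709942.
DKK growth factor: (1 + 0.0884)^2 = 1.1846146.
That pins the INR growth at 1.1502539.
Annualise: 1.1502539^(1/2) − 1 = 0.072499 = 7.25%.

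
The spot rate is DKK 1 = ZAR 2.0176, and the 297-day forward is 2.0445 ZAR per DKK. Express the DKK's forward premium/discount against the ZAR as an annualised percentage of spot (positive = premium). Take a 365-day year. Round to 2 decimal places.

+1.64%

T = 297/365 years.
DKK trades forward at +1.33327% vs spot over the period.
Per annum: 0.0133327 / (297/365) = 0.016385 = 1.64%.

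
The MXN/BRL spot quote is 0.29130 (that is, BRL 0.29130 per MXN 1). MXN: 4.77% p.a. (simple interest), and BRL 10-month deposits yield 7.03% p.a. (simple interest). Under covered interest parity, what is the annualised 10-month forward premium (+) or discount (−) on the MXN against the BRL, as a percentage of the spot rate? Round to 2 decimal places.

+2.17%

T = 10/12 years.
CIP forward (BRL per MXN) = 0.2913 × 1.0585833/1.039750 = 0.29657640.
(F − S)/S ÷ T = (0.29657640 − 0.2913)/0.2913/(10/12) = 0.021736 → 2.17%.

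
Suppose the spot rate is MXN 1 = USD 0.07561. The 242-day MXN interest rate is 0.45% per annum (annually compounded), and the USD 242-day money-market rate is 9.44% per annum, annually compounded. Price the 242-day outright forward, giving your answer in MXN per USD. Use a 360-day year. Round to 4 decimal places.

T = 242/360 years.
Growth of 1 USD over T: (1 + 0.0944)^(242/360) = 1.06251491.
MXN accumulates by (1 + 0.0045)^(242/360) = 1.00302277.
So F = 0.07561 × 1.06251491 / 1.00302277 = 0.080094645 (USD/MXN).
Invert for MXN per USD: 1 / 0.080094645 = 12.4852.

12.4852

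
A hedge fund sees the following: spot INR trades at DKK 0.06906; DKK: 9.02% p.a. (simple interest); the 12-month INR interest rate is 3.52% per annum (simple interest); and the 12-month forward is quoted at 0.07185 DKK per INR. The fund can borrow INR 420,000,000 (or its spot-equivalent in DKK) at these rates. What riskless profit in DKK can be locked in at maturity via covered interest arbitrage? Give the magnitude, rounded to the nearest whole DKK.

T = 1 year.
Keep in INR, deliver into the forward: 420,000,000·1.035200·0.07185 = DKK 31,239,230.40.
Swap to DKK now, deposit: 420,000,000·0.06906·1.090200 = DKK 31,621,469.04.
The quoted forward undervalues INR, so borrow INR, convert to DKK at spot, deposit the DKK at 9.02%, and buy INR forward at 0.07185 to cover the loan.
Arbitrage profit = |31,239,230.40 − 31,621,469.04| = DKK 382,239.

DKK 382,239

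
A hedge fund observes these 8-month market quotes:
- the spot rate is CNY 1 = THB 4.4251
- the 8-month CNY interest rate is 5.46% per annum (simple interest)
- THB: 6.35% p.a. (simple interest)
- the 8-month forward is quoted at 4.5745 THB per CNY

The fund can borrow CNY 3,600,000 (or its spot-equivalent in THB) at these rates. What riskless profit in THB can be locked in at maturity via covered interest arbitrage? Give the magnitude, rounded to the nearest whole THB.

T = 8/12 years.
Invest the CNY and cover forward: 3,600,000 × 1.036400 × 4.5745 = THB 17,067,642.48.
Convert at spot and invest in THB: 3,600,000 × 4.4251 × 1.0423333333 = THB 16,604,745.24.
The quoted forward overvalues CNY, so borrow THB, buy CNY at spot, deposit the CNY at 5.46%, and sell the proceeds forward at 4.5745.
The gap between the two covered legs is THB 462,897.

THB 462,897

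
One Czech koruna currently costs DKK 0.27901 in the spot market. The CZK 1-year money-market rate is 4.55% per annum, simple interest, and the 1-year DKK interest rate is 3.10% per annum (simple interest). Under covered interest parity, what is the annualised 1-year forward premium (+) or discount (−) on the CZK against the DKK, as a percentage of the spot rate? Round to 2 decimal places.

T = 1 year.
No-arbitrage forward: 0.27901 × 1.031000 / 1.045500 = 0.27514042 DKK/CZK.
(F − S)/S ÷ T = (0.27514042 − 0.27901)/0.27901/1 = -0.013869 → -1.39%.

-1.39%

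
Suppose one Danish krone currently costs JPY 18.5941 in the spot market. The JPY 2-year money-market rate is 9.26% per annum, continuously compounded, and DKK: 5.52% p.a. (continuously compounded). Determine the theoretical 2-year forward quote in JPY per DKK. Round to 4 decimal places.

20.0383

T = 2 years.
JPY accumulates by e^(0.0926×2) = 1.20345911.
Growth of 1 DKK over T: e^(0.0552×2) = 1.11672467.
CIP: F = S · (grow JPY)/(grow DKK) = 18.5941 × 1.20345911/1.11672467 = 20.038278 JPY per DKK.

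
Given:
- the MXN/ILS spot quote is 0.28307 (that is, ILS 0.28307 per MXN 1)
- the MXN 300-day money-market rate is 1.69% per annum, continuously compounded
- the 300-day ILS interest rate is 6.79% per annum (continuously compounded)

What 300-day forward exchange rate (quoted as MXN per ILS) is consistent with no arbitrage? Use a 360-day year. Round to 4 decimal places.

3.3857

T = 300/360 years.
Growth of 1 ILS over T: e^(0.0679×300/360) = 1.0582148.
Growth of 1 MXN over T: e^(0.0169×300/360) = 1.014183.
Forward (ILS per MXN) = 0.28307 × 1.0582148 / 1.014183 = 0.2953598.
Quoted the other way: 1/0.2953598 = 3.3857 MXN per ILS.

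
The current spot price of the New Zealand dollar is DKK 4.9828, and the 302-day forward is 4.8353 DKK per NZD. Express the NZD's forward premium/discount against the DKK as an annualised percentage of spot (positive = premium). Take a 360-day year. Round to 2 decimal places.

T = 302/360 years.
Period premium: (4.8353 − 4.9828)/4.9828 = -0.0296018.
Per annum: -0.0296018 / (302/360) = -0.035287 = -3.53%.

-3.53%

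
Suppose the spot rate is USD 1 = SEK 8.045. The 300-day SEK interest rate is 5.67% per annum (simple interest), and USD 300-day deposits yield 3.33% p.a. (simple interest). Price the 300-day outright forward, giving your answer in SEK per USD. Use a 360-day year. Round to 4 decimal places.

8.1976

T = 300/360 years.
SEK growth factor: 1 + 0.0567×300/360 = 1.047250.
USD growth factor: 1 + 0.0333×300/360 = 1.027750.
Forward (SEK per USD) = 8.045 × 1.047250 / 1.027750 = 8.197642.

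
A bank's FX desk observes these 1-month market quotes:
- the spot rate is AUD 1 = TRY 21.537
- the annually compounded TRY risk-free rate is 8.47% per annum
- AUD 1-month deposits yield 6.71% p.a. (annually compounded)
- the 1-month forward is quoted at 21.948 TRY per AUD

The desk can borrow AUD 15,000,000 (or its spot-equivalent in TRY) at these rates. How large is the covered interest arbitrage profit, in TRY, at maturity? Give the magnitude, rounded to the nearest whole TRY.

T = 1/12 years.
Invest the AUD and cover forward: 15,000,000 × 1.00542672903 × 21.948 = TRY 331,006,587.73.
Convert at spot and invest in TRY: 15,000,000 × 21.537 × 1.00679829177 = TRY 325,251,222.15.
The quoted forward overvalues AUD, so borrow TRY, buy AUD at spot, deposit the AUD at 6.71%, and sell the proceeds forward at 21.948.
Profit = 331,006,587.73 − 325,251,222.15 = TRY 5,755,366.

TRY 5,755,366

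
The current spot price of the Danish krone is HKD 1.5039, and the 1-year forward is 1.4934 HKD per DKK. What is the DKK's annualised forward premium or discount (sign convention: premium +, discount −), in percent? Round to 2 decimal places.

-0.70%

T = 1 year.
(F − S)/S = (1.4934 − 1.5039)/1.5039 = -0.0069818.
Per annum: -0.0069818 / 1 = -0.006982 = -0.70%.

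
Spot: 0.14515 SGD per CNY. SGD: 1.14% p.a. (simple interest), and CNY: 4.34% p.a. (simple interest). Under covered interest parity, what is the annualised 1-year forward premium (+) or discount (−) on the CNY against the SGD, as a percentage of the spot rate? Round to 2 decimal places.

T = 1 year.
CIP forward (SGD per CNY) = 0.14515 × 1.011400/1.043400 = 0.14069840.
(F − S)/S ÷ T = (0.14069840 − 0.14515)/0.14515/1 = -0.030669 → -3.07%.

-3.07%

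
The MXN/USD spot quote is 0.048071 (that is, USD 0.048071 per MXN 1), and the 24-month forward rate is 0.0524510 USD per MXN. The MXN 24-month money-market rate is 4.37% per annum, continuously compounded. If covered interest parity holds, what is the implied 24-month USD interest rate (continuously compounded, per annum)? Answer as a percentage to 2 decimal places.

T = 2 years.
F/S = 0.052451/0.048071 = 1.0911152 = (growth of USD) / (growth of MXN).
MXN growth factor: e^(0.0437×2) = 1.0913331.
That pins the USD growth at 1.1907701.
r = ln(1.1907701)/2 = 0.087300 → 8.73%.

8.73%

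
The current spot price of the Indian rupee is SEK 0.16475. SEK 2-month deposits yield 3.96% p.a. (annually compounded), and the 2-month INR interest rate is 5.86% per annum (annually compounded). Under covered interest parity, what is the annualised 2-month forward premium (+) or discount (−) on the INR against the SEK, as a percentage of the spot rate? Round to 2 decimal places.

T = 2/12 years.
No-arbitrage forward: 0.16475 × 1.0064937 / 1.0095364 = 0.16425345 SEK/INR.
(F − S)/S ÷ T = (0.16425345 − 0.16475)/0.16475/(2/12) = -0.018084 → -1.81%.

-1.81%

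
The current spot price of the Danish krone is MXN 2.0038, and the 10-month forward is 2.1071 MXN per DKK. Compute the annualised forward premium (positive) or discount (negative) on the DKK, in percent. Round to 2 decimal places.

+6.19%

T = 10/12 years.
(F − S)/S = (2.1071 − 2.0038)/2.0038 = 0.0515521.
Annualise by dividing by T: 0.0515521 / (10/12) = 0.061863 → 6.19%.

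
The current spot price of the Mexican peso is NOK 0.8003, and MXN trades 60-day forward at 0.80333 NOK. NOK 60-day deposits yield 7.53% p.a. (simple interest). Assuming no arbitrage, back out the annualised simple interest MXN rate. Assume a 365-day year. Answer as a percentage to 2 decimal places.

T = 60/365 years.
By CIP, F/S equals the NOK-to-MXN growth ratio: 0.80333/0.8003 = 1.0037861.
The NOK side grows by 1 + 0.0753×60/365 = 1.0123781.
That pins the MXN growth at 1.0085596.
(1.0085596 − 1)/T = 0.052071, i.e. 5.21%.

5.21%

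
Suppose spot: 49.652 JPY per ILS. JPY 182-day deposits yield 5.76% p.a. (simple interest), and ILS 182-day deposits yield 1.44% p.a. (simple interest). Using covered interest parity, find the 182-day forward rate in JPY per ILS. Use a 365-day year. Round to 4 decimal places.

T = 182/365 years.
JPY growth factor: 1 + 0.0576×182/365 = 1.0287211.
ILS growth factor: 1 + 0.0144×182/365 = 1.00718027.
Forward (JPY per ILS) = 49.652 × 1.0287211 / 1.00718027 = 50.713920.

50.7139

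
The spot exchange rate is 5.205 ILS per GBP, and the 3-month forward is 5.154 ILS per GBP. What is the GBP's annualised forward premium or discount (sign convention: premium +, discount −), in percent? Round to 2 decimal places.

T = 3/12 years.
GBP trades forward at -0.97983% vs spot over the period.
Per annum: -0.0097983 / (3/12) = -0.039193 = -3.92%.

-3.92%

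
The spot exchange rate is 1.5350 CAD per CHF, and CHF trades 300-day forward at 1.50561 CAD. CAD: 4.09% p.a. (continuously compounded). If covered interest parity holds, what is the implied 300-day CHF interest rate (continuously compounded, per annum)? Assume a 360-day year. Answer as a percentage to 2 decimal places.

6.41%

T = 300/360 years.
By CIP, F/S equals the CAD-to-CHF growth ratio: 1.50561/1.535 = 0.9808534.
CAD growth factor: e^(0.0409×300/360) = 1.0346708.
So the CHF growth factor = 1.0548679.
r = ln(1.0548679)/(300/360) = 0.064099 → 6.41%.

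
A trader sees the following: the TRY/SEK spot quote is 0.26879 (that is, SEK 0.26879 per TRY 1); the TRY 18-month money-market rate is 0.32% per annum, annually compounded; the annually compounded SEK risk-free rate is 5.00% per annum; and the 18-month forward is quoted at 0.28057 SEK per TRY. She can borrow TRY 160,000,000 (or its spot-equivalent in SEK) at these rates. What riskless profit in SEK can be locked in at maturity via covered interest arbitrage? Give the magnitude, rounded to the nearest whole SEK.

T = 18/12 years.
Route A — deposit TRY, sell forward: 160,000,000 × 1.004803838 × 0.28057 = SEK 45,106,850.05.
Route B — convert at spot, deposit SEK: 160,000,000 × 0.26879 × 1.0759298304 = SEK 46,271,868.66.
The quoted forward undervalues TRY, so borrow TRY, convert to SEK at spot, deposit the SEK at 5.00%, and buy TRY forward at 0.28057 to cover the loan.
Profit = 46,271,868.66 − 45,106,850.05 = SEK 1,165,019.

SEK 1,165,019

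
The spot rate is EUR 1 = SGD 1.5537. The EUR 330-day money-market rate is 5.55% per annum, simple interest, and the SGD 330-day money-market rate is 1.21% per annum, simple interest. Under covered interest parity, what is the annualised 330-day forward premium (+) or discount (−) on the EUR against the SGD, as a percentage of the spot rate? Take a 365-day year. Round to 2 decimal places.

T = 330/365 years.
CIP forward (SGD per EUR) = 1.5537 × 1.0109397/1.0501781 = 1.4956482.
(F − S)/S ÷ T = (1.4956482 − 1.5537)/1.5537/(330/365) = -0.041326 → -4.13%.

-4.13%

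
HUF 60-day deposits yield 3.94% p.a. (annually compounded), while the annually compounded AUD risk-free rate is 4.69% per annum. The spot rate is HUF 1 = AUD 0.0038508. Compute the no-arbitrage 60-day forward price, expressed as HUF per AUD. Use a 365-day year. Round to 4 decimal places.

T = 60/365 years.
AUD growth factor: (1 + 0.0469)^(60/365) = 1.007562714.
Growth of 1 HUF over T: (1 + 0.0394)^(60/365) = 1.006372596.
Forward (AUD per HUF) = 0.0038508 × 1.007562714 / 1.006372596 = 0.00385535389.
Quoted the other way: 1/0.00385535389 = 259.3796 HUF per AUD.

259.3796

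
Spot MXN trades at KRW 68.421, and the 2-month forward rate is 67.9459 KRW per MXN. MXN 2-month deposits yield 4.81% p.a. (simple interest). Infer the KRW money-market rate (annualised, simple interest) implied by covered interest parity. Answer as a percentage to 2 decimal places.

0.61%

T = 2/12 years.
F/S = 67.9459/68.421 = 0.9930562 = (growth of KRW) / (growth of MXN).
The MXN side grows by 1 + 0.0481×2/12 = 1.0080167.
So the KRW growth factor = 1.0010172.
(1.0010172 − 1)/T = 0.006103, i.e. 0.61%.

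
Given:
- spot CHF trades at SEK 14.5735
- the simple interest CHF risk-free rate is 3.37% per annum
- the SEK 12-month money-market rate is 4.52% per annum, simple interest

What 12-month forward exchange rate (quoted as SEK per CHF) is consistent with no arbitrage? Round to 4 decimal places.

14.7356

T = 1 year.
SEK growth factor: 1 + 0.0452×1 = 1.045200.
CHF growth factor: 1 + 0.0337×1 = 1.033700.
CIP: F = S · (grow SEK)/(grow CHF) = 14.5735 × 1.045200/1.033700 = 14.735631 SEK per CHF.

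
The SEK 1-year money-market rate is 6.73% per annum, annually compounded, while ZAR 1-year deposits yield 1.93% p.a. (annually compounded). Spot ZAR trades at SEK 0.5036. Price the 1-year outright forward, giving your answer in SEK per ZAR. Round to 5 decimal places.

0.52732

T = 1 year.
SEK accumulates by (1 + 0.0673)^1 = 1.067300.
ZAR growth factor: (1 + 0.0193)^1 = 1.019300.
Forward (SEK per ZAR) = 0.5036 × 1.067300 / 1.019300 = 0.5273151.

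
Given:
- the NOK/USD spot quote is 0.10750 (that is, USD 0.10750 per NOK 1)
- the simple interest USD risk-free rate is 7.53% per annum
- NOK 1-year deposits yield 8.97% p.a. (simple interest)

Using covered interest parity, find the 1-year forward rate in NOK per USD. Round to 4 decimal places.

T = 1 year.
USD accumulates by 1 + 0.0753×1 = 1.075300.
NOK accumulates by 1 + 0.0897×1 = 1.089700.
Forward (USD per NOK) = 0.1075 × 1.075300 / 1.089700 = 0.1060794.
Invert for NOK per USD: 1 / 0.1060794 = 9.4269.

9.4269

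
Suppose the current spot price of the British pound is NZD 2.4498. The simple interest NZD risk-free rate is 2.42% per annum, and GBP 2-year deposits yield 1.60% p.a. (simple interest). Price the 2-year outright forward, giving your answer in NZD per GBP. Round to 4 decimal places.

2.4887

T = 2 years.
Growth of 1 NZD over T: 1 + 0.0242×2 = 1.048400.
GBP growth factor: 1 + 0.0160×2 = 1.032000.
CIP: F = S · (grow NZD)/(grow GBP) = 2.4498 × 1.048400/1.032000 = 2.488731 NZD per GBP.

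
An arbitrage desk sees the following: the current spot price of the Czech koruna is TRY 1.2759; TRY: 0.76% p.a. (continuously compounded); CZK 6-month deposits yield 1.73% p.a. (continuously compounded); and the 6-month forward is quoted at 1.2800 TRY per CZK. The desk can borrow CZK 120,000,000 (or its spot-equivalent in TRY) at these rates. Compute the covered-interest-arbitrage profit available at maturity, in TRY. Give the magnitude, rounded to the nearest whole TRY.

TRY 1,243,486

T = 6/12 years.
Invest the CZK and cover forward: 120,000,000 × 1.00868751935 × 1.2800 = TRY 154,934,402.97.
Convert at spot and invest in TRY: 120,000,000 × 1.2759 × 1.00380722915 = TRY 153,690,917.24.
The quoted forward overvalues CZK, so borrow TRY, buy CZK at spot, deposit the CZK at 1.73%, and sell the proceeds forward at 1.2800.
The gap between the two covered legs is TRY 1,243,486.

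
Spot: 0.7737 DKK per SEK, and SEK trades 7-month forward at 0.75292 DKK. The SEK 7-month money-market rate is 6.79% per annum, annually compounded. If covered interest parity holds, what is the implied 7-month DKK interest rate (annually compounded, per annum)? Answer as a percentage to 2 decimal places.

1.92%

T = 7/12 years.
By CIP, F/S equals the DKK-to-SEK growth ratio: 0.75292/0.7737 = 0.9731420.
SEK growth factor: (1 + 0.0679)^(7/12) = 1.0390653.
Hence g_DKK = 1.0111581.
Annualise: 1.0111581^(12/7) − 1 = 0.019204 = 1.92%.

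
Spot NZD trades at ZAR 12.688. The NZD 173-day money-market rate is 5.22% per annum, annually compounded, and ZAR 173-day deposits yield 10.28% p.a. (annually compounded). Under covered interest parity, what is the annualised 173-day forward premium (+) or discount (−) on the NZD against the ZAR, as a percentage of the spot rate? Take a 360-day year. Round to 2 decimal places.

T = 173/360 years.
No-arbitrage forward: 12.688 × 1.0481467 / 1.0247536 = 12.977642 ZAR/NZD.
(F − S)/S ÷ T = (12.977642 − 12.688)/12.688/(173/360) = 0.047503 → 4.75%.

+4.75%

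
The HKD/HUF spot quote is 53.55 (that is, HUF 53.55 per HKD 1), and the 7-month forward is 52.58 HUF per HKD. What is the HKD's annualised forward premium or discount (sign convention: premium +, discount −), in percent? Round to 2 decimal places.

T = 7/12 years.
HKD trades forward at -1.81139% vs spot over the period.
Annualise by dividing by T: -0.0181139 / (7/12) = -0.031052 → -3.11%.

-3.11%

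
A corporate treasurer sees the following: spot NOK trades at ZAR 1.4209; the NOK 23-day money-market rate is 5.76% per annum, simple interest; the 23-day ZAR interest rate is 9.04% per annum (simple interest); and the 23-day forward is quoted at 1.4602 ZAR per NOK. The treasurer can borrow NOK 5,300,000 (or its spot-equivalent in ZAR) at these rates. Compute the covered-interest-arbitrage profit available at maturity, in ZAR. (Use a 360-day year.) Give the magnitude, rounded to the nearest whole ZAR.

ZAR 193,275

T = 23/360 years.
Invest the NOK and cover forward: 5,300,000 × 1.003680 × 1.4602 = ZAR 7,767,539.74.
Convert at spot and invest in ZAR: 5,300,000 × 1.4209 × 1.005775556 = ZAR 7,574,264.38.
The quoted forward overvalues NOK, so borrow ZAR, buy NOK at spot, deposit the NOK at 5.76%, and sell the proceeds forward at 1.4602.
Profit = 7,767,539.74 − 7,574,264.38 = ZAR 193,275.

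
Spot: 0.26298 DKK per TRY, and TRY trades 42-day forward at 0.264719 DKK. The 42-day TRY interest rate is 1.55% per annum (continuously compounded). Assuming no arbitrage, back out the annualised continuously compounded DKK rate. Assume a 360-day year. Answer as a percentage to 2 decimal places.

7.20%

T = 42/360 years.
CIP gives F = S · g_DKK/g_TRY, so g_DKK/g_TRY = 0.264719/0.26298 = 1.0066127.
TRY growth factor: e^(0.0155×42/360) = 1.001810.
So the DKK growth factor = 1.0084347.
r = ln(1.0084347)/(42/360) = 0.071994 → 7.20%.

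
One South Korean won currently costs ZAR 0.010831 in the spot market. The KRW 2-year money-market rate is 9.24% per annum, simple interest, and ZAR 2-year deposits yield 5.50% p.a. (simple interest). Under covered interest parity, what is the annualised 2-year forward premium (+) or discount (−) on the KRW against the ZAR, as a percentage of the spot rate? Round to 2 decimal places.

T = 2 years.
CIP forward (ZAR per KRW) = 0.010831 × 1.110000/1.184800 = 0.010147206.
(F − S)/S ÷ T = (0.010147206 − 0.010831)/0.010831/2 = -0.031567 → -3.16%.

-3.16%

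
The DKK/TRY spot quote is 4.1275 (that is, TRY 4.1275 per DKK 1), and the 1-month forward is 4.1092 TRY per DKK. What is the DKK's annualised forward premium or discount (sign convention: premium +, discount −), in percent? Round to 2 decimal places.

T = 1/12 years.
DKK trades forward at -0.44337% vs spot over the period.
×(1/T) gives -5.32% p.a.

-5.32%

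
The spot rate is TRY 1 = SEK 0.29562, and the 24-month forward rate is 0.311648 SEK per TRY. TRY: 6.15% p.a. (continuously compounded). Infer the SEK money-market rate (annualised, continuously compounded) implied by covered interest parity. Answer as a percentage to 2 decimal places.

8.79%

T = 2 years.
CIP gives F = S · g_SEK/g_TRY, so g_SEK/g_TRY = 0.311648/0.29562 = 1.0542183.
The TRY side grows by e^(0.0615×2) = 1.1308844.
Hence g_SEK = 1.192199.
Take logs: ln 1.192199 / 2 = 0.087900, so 8.79%.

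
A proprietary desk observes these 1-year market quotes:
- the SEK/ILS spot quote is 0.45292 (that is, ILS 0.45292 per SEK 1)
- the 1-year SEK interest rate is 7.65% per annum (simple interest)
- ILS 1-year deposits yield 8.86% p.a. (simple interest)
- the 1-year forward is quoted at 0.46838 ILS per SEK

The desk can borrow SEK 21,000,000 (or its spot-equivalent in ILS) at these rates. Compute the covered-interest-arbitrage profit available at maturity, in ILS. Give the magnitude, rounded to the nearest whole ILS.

T = 1 year.
Keep in SEK, deliver into the forward: 21,000,000·1.076500·0.46838 = ILS 10,588,432.47.
Swap to ILS now, deposit: 21,000,000·0.45292·1.088600 = ILS 10,354,022.95.
The quoted forward overvalues SEK, so borrow ILS, buy SEK at spot, deposit the SEK at 7.65%, and sell the proceeds forward at 0.46838.
The gap between the two covered legs is ILS 234,410.

ILS 234,410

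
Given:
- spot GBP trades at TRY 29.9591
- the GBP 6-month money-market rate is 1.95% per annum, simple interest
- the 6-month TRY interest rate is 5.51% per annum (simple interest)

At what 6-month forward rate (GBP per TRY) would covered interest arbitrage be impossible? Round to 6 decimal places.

0.032801

T = 6/12 years.
Growth of 1 TRY over T: 1 + 0.0551×6/12 = 1.027550.
Growth of 1 GBP over T: 1 + 0.0195×6/12 = 1.009750.
So F = 29.9591 × 1.027550 / 1.009750 = 30.48722 (TRY/GBP).
Invert for GBP per TRY: 1 / 30.48722 = 0.032801.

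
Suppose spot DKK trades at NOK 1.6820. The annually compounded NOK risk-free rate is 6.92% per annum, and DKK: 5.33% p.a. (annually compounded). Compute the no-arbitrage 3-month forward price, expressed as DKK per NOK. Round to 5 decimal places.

T = 3/12 years.
NOK growth factor: (1 + 0.0692)^(3/12) = 1.0168684.
DKK accumulates by (1 + 0.0533)^(3/12) = 1.0130667.
So F = 1.682 × 1.0168684 / 1.0130667 = 1.688312 (NOK/DKK).
Invert for DKK per NOK: 1 / 1.688312 = 0.59231.

0.59231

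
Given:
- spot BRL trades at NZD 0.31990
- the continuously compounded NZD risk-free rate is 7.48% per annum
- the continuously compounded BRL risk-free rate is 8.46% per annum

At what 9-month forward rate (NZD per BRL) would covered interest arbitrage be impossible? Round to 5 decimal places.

T = 9/12 years.
NZD accumulates by e^(0.0748×9/12) = 1.0577034.
BRL accumulates by e^(0.0846×9/12) = 1.0655062.
So F = 0.3199 × 1.0577034 / 1.0655062 = 0.3175573 (NZD/BRL).

0.31756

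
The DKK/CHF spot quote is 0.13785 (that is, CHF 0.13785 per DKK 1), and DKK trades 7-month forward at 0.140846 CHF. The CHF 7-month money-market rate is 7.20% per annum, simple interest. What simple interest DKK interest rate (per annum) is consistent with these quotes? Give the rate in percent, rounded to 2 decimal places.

3.40%

T = 7/12 years.
By CIP, F/S equals the CHF-to-DKK growth ratio: 0.140846/0.13785 = 1.0217338.
The CHF side grows by 1 + 0.0720×7/12 = 1.042000.
Hence g_DKK = 1.0198351.
r = (1.0198351 − 1)/(7/12) = 0.034003 → 3.40%.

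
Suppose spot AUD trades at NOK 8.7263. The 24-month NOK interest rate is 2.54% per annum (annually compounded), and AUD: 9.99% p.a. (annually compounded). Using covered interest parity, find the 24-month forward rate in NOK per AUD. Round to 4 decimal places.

7.5842

T = 2 years.
Growth of 1 NOK over T: (1 + 0.0254)^2 = 1.0514452.
AUD accumulates by (1 + 0.0999)^2 = 1.209780.
So F = 8.7263 × 1.0514452 / 1.209780 = 7.584211 (NOK/AUD).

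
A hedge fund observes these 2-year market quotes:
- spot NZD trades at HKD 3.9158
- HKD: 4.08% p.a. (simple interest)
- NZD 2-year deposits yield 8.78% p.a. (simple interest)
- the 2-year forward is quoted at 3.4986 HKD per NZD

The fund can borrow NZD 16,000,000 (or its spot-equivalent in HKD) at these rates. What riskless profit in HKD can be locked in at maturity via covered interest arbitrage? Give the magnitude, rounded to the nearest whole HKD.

HKD 1,958,002

T = 2 years.
Keep in NZD, deliver into the forward: 16,000,000·1.175600·3.4986 = HKD 65,807,266.56.
Swap to HKD now, deposit: 16,000,000·3.9158·1.081600 = HKD 67,765,268.48.
The quoted forward undervalues NZD, so borrow NZD, convert to HKD at spot, deposit the HKD at 4.08%, and buy NZD forward at 3.4986 to cover the loan.
Profit = 67,765,268.48 − 65,807,266.56 = HKD 1,958,002.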